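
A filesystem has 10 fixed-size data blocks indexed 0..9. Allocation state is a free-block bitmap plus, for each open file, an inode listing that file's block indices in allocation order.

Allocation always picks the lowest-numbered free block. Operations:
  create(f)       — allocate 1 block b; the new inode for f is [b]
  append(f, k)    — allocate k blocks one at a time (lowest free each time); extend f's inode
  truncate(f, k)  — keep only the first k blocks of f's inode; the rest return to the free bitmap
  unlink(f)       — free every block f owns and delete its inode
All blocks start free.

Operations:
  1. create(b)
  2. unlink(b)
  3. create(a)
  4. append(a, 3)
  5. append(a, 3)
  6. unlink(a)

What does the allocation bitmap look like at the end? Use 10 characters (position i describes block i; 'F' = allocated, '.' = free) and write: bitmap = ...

  1. create(b)  ⇒  F.........  {b→[0]}
  2. unlink(b)  ⇒  ..........  {}
  3. create(a)  ⇒  F.........  {a→[0]}
  4. append(a, 3)  ⇒  FFFF......  {a→[0, 1, 2, 3]}
  5. append(a, 3)  ⇒  FFFFFFF...  {a→[0, 1, 2, 3, 4, 5, 6]}
  6. unlink(a)  ⇒  ..........  {}

bitmap = ..........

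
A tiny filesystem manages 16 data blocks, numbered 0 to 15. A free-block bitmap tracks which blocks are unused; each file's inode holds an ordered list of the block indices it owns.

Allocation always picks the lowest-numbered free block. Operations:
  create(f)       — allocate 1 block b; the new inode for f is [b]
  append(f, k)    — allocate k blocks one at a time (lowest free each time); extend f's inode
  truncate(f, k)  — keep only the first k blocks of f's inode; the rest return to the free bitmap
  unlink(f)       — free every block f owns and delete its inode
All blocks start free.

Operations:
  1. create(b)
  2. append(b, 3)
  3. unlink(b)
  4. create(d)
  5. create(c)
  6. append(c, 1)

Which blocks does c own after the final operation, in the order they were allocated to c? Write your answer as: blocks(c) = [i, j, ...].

after create(b) → b:[0]  free=[F...............]
after append(b, 3) → b:[0, 1, 2, 3]  free=[FFFF............]
after unlink(b) →   free=[................]
after create(d) → d:[0]  free=[F...............]
after create(c) → c:[1], d:[0]  free=[FF..............]
after append(c, 1) → c:[1, 2], d:[0]  free=[FFF.............]

blocks(c) = [1, 2]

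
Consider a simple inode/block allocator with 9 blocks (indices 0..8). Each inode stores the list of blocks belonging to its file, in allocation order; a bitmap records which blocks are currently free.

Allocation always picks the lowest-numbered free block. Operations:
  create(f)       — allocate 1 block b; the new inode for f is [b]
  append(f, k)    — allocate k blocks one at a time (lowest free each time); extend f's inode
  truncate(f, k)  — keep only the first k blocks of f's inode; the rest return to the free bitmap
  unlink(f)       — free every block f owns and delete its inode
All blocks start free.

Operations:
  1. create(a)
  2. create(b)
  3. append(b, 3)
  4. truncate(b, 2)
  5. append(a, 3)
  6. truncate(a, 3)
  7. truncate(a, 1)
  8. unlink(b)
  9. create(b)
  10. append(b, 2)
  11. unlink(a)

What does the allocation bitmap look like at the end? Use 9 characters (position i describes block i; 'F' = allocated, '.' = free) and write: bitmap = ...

bitmap = .FFF.....

create(a): bitmap=F........ | a=[0]
create(b): bitmap=FF....... | a=[0] b=[1]
append(b, 3): bitmap=FFFFF.... | a=[0] b=[1, 2, 3, 4]
truncate(b, 2): bitmap=FFF...... | a=[0] b=[1, 2]
append(a, 3): bitmap=FFFFFF... | a=[0, 3, 4, 5] b=[1, 2]
truncate(a, 3): bitmap=FFFFF.... | a=[0, 3, 4] b=[1, 2]
truncate(a, 1): bitmap=FFF...... | a=[0] b=[1, 2]
unlink(b): bitmap=F........ | a=[0]
create(b): bitmap=FF....... | a=[0] b=[1]
append(b, 2): bitmap=FFFF..... | a=[0] b=[1, 2, 3]
unlink(a): bitmap=.FFF..... | b=[1, 2, 3]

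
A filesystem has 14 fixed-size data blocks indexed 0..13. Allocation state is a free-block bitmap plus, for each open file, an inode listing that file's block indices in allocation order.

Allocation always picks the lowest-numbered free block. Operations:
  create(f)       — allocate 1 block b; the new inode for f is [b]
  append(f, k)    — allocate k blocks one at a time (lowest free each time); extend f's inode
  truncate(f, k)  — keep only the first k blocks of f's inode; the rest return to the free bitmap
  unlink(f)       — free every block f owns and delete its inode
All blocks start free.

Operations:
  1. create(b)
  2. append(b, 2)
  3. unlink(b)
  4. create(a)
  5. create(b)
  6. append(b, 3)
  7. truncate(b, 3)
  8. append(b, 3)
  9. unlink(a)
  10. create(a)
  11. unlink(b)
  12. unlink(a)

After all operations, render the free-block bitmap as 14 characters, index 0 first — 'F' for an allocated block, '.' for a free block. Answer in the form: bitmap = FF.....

after create(b) → b:[0]  free=[F.............]
after append(b, 2) → b:[0, 1, 2]  free=[FFF...........]
after unlink(b) →   free=[..............]
after create(a) → a:[0]  free=[F.............]
after create(b) → a:[0], b:[1]  free=[FF............]
after append(b, 3) → a:[0], b:[1, 2, 3, 4]  free=[FFFFF.........]
after truncate(b, 3) → a:[0], b:[1, 2, 3]  free=[FFFF..........]
after append(b, 3) → a:[0], b:[1, 2, 3, 4, 5, 6]  free=[FFFFFFF.......]
after unlink(a) → b:[1, 2, 3, 4, 5, 6]  free=[.FFFFFF.......]
after create(a) → a:[0], b:[1, 2, 3, 4, 5, 6]  free=[FFFFFFF.......]
after unlink(b) → a:[0]  free=[F.............]
after unlink(a) →   free=[..............]

bitmap = ..............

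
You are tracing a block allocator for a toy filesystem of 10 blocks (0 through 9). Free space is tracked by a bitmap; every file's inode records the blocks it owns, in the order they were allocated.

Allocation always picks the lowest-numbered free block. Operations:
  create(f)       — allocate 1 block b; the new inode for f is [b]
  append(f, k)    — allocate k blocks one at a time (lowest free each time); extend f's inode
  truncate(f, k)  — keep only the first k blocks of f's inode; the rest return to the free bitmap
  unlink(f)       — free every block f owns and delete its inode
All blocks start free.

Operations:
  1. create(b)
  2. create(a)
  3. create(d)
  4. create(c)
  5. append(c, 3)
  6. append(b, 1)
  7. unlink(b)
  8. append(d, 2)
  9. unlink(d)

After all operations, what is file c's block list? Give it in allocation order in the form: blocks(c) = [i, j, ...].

blocks(c) = [3, 4, 5, 6]

after create(b) → b:[0]  free=[F.........]
after create(a) → a:[1], b:[0]  free=[FF........]
after create(d) → a:[1], b:[0], d:[2]  free=[FFF.......]
after create(c) → a:[1], b:[0], c:[3], d:[2]  free=[FFFF......]
after append(c, 3) → a:[1], b:[0], c:[3, 4, 5, 6], d:[2]  free=[FFFFFFF...]
after append(b, 1) → a:[1], b:[0, 7], c:[3, 4, 5, 6], d:[2]  free=[FFFFFFFF..]
after unlink(b) → a:[1], c:[3, 4, 5, 6], d:[2]  free=[.FFFFFF...]
after append(d, 2) → a:[1], c:[3, 4, 5, 6], d:[2, 0, 7]  free=[FFFFFFFF..]
after unlink(d) → a:[1], c:[3, 4, 5, 6]  free=[.F.FFFF...]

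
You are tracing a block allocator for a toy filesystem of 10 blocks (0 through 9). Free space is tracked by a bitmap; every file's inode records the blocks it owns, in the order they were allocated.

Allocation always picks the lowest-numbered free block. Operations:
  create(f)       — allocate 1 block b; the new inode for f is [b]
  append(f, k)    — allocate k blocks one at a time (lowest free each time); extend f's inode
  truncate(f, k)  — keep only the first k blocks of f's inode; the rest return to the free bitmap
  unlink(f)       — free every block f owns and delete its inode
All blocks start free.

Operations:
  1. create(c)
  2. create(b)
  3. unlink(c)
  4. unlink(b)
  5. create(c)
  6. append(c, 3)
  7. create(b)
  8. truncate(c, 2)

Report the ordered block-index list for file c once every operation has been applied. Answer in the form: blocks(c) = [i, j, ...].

  1. create(c)  ⇒  F.........  {c→[0]}
  2. create(b)  ⇒  FF........  {b→[1]; c→[0]}
  3. unlink(c)  ⇒  .F........  {b→[1]}
  4. unlink(b)  ⇒  ..........  {}
  5. create(c)  ⇒  F.........  {c→[0]}
  6. append(c, 3)  ⇒  FFFF......  {c→[0, 1, 2, 3]}
  7. create(b)  ⇒  FFFFF.....  {b→[4]; c→[0, 1, 2, 3]}
  8. truncate(c, 2)  ⇒  FF..F.....  {b→[4]; c→[0, 1]}

blocks(c) = [0, 1]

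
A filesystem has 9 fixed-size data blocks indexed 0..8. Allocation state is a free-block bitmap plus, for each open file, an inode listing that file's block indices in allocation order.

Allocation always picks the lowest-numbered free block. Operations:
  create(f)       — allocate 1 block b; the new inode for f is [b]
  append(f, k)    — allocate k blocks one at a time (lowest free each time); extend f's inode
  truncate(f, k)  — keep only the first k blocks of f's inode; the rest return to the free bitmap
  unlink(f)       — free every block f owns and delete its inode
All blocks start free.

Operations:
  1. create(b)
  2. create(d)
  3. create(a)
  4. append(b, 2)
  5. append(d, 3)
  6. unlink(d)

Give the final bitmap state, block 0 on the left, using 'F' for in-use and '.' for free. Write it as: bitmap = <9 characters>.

bitmap = F.FFF....

[1] create(b) — b=0 (map F........)
[2] create(d) — b=0 d=1 (map FF.......)
[3] create(a) — a=2 b=0 d=1 (map FFF......)
[4] append(b, 2) — a=2 b=0,3,4 d=1 (map FFFFF....)
[5] append(d, 3) — a=2 b=0,3,4 d=1,5,6,7 (map FFFFFFFF.)
[6] unlink(d) — a=2 b=0,3,4 (map F.FFF....)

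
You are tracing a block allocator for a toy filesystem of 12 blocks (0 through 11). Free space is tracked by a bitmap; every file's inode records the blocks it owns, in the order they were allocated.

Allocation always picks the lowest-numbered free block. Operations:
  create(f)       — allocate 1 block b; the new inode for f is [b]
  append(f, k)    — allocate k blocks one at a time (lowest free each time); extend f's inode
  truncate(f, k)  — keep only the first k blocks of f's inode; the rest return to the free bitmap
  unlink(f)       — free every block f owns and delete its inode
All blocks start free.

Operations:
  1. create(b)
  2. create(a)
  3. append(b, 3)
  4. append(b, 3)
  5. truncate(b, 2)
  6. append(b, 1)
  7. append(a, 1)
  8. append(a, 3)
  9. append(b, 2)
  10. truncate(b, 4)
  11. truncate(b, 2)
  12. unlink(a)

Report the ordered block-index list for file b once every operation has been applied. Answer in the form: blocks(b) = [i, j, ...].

blocks(b) = [0, 2]

create(b): bitmap=F........... | b=[0]
create(a): bitmap=FF.......... | a=[1] b=[0]
append(b, 3): bitmap=FFFFF....... | a=[1] b=[0, 2, 3, 4]
append(b, 3): bitmap=FFFFFFFF.... | a=[1] b=[0, 2, 3, 4, 5, 6, 7]
truncate(b, 2): bitmap=FFF......... | a=[1] b=[0, 2]
append(b, 1): bitmap=FFFF........ | a=[1] b=[0, 2, 3]
append(a, 1): bitmap=FFFFF....... | a=[1, 4] b=[0, 2, 3]
append(a, 3): bitmap=FFFFFFFF.... | a=[1, 4, 5, 6, 7] b=[0, 2, 3]
append(b, 2): bitmap=FFFFFFFFFF.. | a=[1, 4, 5, 6, 7] b=[0, 2, 3, 8, 9]
truncate(b, 4): bitmap=FFFFFFFFF... | a=[1, 4, 5, 6, 7] b=[0, 2, 3, 8]
truncate(b, 2): bitmap=FFF.FFFF.... | a=[1, 4, 5, 6, 7] b=[0, 2]
unlink(a): bitmap=F.F......... | b=[0, 2]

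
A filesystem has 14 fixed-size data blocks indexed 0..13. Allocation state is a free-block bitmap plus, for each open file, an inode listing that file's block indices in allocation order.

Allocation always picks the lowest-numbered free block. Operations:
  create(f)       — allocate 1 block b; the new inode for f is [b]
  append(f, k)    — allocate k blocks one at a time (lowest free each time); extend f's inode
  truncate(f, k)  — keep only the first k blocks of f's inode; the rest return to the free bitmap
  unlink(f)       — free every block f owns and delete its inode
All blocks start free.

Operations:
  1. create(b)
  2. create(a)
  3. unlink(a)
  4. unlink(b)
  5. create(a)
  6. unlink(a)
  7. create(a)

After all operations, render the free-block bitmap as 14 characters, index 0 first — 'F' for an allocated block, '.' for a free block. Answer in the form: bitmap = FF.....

bitmap = F.............

[1] create(b) — b=0 (map F.............)
[2] create(a) — a=1 b=0 (map FF............)
[3] unlink(a) — b=0 (map F.............)
[4] unlink(b) —  (map ..............)
[5] create(a) — a=0 (map F.............)
[6] unlink(a) —  (map ..............)
[7] create(a) — a=0 (map F.............)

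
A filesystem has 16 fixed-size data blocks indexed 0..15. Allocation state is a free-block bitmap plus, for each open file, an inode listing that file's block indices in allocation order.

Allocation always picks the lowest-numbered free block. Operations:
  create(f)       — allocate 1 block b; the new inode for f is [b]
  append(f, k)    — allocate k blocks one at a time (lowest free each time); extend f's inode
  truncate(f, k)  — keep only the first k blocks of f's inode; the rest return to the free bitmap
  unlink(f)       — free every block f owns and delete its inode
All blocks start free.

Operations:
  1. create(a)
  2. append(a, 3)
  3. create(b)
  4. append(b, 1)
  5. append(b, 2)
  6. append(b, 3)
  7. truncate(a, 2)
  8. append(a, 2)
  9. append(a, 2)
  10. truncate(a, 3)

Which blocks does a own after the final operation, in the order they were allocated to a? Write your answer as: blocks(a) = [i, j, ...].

create(a): bitmap=F............... | a=[0]
append(a, 3): bitmap=FFFF............ | a=[0, 1, 2, 3]
create(b): bitmap=FFFFF........... | a=[0, 1, 2, 3] b=[4]
append(b, 1): bitmap=FFFFFF.......... | a=[0, 1, 2, 3] b=[4, 5]
append(b, 2): bitmap=FFFFFFFF........ | a=[0, 1, 2, 3] b=[4, 5, 6, 7]
append(b, 3): bitmap=FFFFFFFFFFF..... | a=[0, 1, 2, 3] b=[4, 5, 6, 7, 8, 9, 10]
truncate(a, 2): bitmap=FF..FFFFFFF..... | a=[0, 1] b=[4, 5, 6, 7, 8, 9, 10]
append(a, 2): bitmap=FFFFFFFFFFF..... | a=[0, 1, 2, 3] b=[4, 5, 6, 7, 8, 9, 10]
append(a, 2): bitmap=FFFFFFFFFFFFF... | a=[0, 1, 2, 3, 11, 12] b=[4, 5, 6, 7, 8, 9, 10]
truncate(a, 3): bitmap=FFF.FFFFFFF..... | a=[0, 1, 2] b=[4, 5, 6, 7, 8, 9, 10]

blocks(a) = [0, 1, 2]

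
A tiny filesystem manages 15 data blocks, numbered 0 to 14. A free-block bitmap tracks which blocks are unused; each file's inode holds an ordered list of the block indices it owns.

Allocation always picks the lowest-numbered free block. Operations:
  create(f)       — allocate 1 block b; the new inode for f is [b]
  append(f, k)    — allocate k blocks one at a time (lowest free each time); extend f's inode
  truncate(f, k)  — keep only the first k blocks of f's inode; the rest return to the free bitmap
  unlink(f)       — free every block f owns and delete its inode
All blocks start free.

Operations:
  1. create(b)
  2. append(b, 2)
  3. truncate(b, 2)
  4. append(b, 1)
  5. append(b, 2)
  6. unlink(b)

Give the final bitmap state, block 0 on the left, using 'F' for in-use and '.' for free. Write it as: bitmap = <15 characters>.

bitmap = ...............

  1. create(b)  ⇒  F..............  {b→[0]}
  2. append(b, 2)  ⇒  FFF............  {b→[0, 1, 2]}
  3. truncate(b, 2)  ⇒  FF.............  {b→[0, 1]}
  4. append(b, 1)  ⇒  FFF............  {b→[0, 1, 2]}
  5. append(b, 2)  ⇒  FFFFF..........  {b→[0, 1, 2, 3, 4]}
  6. unlink(b)  ⇒  ...............  {}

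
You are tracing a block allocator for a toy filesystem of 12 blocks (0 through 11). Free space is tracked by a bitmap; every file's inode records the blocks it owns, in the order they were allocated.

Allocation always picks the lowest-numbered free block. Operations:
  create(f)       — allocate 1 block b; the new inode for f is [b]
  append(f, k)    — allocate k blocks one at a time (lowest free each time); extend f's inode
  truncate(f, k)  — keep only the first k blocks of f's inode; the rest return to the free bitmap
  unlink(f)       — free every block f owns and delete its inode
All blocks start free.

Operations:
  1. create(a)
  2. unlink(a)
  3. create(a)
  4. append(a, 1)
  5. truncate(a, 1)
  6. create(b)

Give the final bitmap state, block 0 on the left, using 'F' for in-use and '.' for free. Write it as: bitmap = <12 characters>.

[1] create(a) — a=0 (map F...........)
[2] unlink(a) —  (map ............)
[3] create(a) — a=0 (map F...........)
[4] append(a, 1) — a=0,1 (map FF..........)
[5] truncate(a, 1) — a=0 (map F...........)
[6] create(b) — a=0 b=1 (map FF..........)

bitmap = FF..........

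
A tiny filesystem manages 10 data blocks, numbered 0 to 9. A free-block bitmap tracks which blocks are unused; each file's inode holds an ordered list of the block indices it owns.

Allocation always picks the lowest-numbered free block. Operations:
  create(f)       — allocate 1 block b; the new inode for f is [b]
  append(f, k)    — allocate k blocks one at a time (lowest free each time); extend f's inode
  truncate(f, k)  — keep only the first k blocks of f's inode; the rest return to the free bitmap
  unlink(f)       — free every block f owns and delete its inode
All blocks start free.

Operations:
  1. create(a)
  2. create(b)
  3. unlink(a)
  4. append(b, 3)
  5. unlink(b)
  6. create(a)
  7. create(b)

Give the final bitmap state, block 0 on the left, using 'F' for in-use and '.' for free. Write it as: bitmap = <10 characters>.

  1. create(a)  ⇒  F.........  {a→[0]}
  2. create(b)  ⇒  FF........  {a→[0]; b→[1]}
  3. unlink(a)  ⇒  .F........  {b→[1]}
  4. append(b, 3)  ⇒  FFFF......  {b→[1, 0, 2, 3]}
  5. unlink(b)  ⇒  ..........  {}
  6. create(a)  ⇒  F.........  {a→[0]}
  7. create(b)  ⇒  FF........  {a→[0]; b→[1]}

bitmap = FF........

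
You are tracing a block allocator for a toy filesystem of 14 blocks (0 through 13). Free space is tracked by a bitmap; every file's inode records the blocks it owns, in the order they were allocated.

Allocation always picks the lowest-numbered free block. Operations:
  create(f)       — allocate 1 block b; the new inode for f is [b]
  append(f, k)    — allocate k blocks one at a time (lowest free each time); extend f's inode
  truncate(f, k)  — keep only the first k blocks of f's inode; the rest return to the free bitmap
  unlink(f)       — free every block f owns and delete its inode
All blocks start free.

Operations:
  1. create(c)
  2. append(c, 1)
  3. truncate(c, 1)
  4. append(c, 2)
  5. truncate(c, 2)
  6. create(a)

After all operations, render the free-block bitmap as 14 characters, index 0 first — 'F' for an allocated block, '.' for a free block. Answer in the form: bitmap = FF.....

bitmap = FFF...........

create(c): bitmap=F............. | c=[0]
append(c, 1): bitmap=FF............ | c=[0, 1]
truncate(c, 1): bitmap=F............. | c=[0]
append(c, 2): bitmap=FFF........... | c=[0, 1, 2]
truncate(c, 2): bitmap=FF............ | c=[0, 1]
create(a): bitmap=FFF........... | a=[2] c=[0, 1]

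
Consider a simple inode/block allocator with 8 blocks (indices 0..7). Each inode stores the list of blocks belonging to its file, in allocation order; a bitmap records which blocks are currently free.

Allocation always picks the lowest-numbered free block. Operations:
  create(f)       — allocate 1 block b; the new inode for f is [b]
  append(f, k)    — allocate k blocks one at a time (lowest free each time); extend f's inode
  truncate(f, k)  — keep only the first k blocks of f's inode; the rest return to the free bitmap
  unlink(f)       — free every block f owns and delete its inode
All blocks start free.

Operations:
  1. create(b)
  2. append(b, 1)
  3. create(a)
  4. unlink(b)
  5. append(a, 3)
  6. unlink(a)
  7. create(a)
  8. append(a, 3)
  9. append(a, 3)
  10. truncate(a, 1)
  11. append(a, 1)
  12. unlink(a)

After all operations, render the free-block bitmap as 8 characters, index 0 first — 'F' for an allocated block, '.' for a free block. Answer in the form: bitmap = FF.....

after create(b) → b:[0]  free=[F.......]
after append(b, 1) → b:[0, 1]  free=[FF......]
after create(a) → a:[2], b:[0, 1]  free=[FFF.....]
after unlink(b) → a:[2]  free=[..F.....]
after append(a, 3) → a:[2, 0, 1, 3]  free=[FFFF....]
after unlink(a) →   free=[........]
after create(a) → a:[0]  free=[F.......]
after append(a, 3) → a:[0, 1, 2, 3]  free=[FFFF....]
after append(a, 3) → a:[0, 1, 2, 3, 4, 5, 6]  free=[FFFFFFF.]
after truncate(a, 1) → a:[0]  free=[F.......]
after append(a, 1) → a:[0, 1]  free=[FF......]
after unlink(a) →   free=[........]

bitmap = ........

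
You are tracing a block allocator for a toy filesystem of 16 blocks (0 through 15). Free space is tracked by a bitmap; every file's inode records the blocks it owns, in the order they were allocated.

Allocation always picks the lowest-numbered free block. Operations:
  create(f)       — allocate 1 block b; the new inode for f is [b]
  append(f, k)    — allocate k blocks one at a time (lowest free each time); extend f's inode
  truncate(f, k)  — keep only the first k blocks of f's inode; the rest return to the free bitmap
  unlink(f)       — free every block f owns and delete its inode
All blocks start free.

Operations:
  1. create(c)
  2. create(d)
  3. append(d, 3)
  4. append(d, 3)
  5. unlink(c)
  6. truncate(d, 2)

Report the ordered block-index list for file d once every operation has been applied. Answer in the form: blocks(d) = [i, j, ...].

create(c): bitmap=F............... | c=[0]
create(d): bitmap=FF.............. | c=[0] d=[1]
append(d, 3): bitmap=FFFFF........... | c=[0] d=[1, 2, 3, 4]
append(d, 3): bitmap=FFFFFFFF........ | c=[0] d=[1, 2, 3, 4, 5, 6, 7]
unlink(c): bitmap=.FFFFFFF........ | d=[1, 2, 3, 4, 5, 6, 7]
truncate(d, 2): bitmap=.FF............. | d=[1, 2]

blocks(d) = [1, 2]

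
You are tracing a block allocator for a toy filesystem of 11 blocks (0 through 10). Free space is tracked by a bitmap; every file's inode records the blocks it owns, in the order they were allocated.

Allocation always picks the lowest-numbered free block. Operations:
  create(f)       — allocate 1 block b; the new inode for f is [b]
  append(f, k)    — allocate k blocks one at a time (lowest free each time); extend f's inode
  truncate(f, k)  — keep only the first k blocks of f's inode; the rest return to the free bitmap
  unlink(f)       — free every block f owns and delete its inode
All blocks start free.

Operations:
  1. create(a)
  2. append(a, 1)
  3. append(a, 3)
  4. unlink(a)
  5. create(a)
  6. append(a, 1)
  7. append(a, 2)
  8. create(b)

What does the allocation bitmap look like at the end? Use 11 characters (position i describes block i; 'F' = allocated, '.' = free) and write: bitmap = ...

after create(a) → a:[0]  free=[F..........]
after append(a, 1) → a:[0, 1]  free=[FF.........]
after append(a, 3) → a:[0, 1, 2, 3, 4]  free=[FFFFF......]
after unlink(a) →   free=[...........]
after create(a) → a:[0]  free=[F..........]
after append(a, 1) → a:[0, 1]  free=[FF.........]
after append(a, 2) → a:[0, 1, 2, 3]  free=[FFFF.......]
after create(b) → a:[0, 1, 2, 3], b:[4]  free=[FFFFF......]

bitmap = FFFFF......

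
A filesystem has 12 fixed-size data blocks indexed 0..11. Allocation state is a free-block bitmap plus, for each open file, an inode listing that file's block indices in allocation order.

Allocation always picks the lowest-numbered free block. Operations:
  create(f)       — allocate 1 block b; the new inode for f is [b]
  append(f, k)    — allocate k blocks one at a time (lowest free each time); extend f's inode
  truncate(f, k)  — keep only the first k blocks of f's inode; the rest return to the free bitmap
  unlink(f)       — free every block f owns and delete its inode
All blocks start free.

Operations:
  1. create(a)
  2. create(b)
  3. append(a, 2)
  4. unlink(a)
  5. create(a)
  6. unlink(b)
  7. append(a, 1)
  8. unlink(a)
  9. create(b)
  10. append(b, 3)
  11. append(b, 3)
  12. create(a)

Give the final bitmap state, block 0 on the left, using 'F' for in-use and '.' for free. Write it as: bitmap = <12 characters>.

bitmap = FFFFFFFF....

[1] create(a) — a=0 (map F...........)
[2] create(b) — a=0 b=1 (map FF..........)
[3] append(a, 2) — a=0,2,3 b=1 (map FFFF........)
[4] unlink(a) — b=1 (map .F..........)
[5] create(a) — a=0 b=1 (map FF..........)
[6] unlink(b) — a=0 (map F...........)
[7] append(a, 1) — a=0,1 (map FF..........)
[8] unlink(a) —  (map ............)
[9] create(b) — b=0 (map F...........)
[10] append(b, 3) — b=0,1,2,3 (map FFFF........)
[11] append(b, 3) — b=0,1,2,3,4,5,6 (map FFFFFFF.....)
[12] create(a) — a=7 b=0,1,2,3,4,5,6 (map FFFFFFFF....)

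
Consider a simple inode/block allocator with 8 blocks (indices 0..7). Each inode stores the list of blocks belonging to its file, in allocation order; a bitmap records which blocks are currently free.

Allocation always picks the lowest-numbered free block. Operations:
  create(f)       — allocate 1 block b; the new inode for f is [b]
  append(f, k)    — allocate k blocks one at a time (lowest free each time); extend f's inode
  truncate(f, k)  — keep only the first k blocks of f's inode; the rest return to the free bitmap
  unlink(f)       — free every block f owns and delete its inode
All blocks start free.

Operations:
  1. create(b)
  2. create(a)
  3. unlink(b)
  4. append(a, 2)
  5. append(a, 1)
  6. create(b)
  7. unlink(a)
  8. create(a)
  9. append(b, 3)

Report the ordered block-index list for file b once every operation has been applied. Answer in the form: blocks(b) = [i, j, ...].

  1. create(b)  ⇒  F.......  {b→[0]}
  2. create(a)  ⇒  FF......  {a→[1]; b→[0]}
  3. unlink(b)  ⇒  .F......  {a→[1]}
  4. append(a, 2)  ⇒  FFF.....  {a→[1, 0, 2]}
  5. append(a, 1)  ⇒  FFFF....  {a→[1, 0, 2, 3]}
  6. create(b)  ⇒  FFFFF...  {a→[1, 0, 2, 3]; b→[4]}
  7. unlink(a)  ⇒  ....F...  {b→[4]}
  8. create(a)  ⇒  F...F...  {a→[0]; b→[4]}
  9. append(b, 3)  ⇒  FFFFF...  {a→[0]; b→[4, 1, 2, 3]}

blocks(b) = [4, 1, 2, 3]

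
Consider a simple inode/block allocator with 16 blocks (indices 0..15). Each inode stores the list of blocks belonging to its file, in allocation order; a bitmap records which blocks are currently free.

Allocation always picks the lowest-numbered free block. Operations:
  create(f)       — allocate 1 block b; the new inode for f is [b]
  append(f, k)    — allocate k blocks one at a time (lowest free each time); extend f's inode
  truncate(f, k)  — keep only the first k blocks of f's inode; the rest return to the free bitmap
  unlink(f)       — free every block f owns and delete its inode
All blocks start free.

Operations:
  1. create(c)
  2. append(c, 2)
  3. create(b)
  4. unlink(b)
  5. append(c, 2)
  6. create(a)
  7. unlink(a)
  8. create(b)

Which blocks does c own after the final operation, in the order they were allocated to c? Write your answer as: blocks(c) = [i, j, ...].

blocks(c) = [0, 1, 2, 3, 4]

create(c): bitmap=F............... | c=[0]
append(c, 2): bitmap=FFF............. | c=[0, 1, 2]
create(b): bitmap=FFFF............ | b=[3] c=[0, 1, 2]
unlink(b): bitmap=FFF............. | c=[0, 1, 2]
append(c, 2): bitmap=FFFFF........... | c=[0, 1, 2, 3, 4]
create(a): bitmap=FFFFFF.......... | a=[5] c=[0, 1, 2, 3, 4]
unlink(a): bitmap=FFFFF........... | c=[0, 1, 2, 3, 4]
create(b): bitmap=FFFFFF.......... | b=[5] c=[0, 1, 2, 3, 4]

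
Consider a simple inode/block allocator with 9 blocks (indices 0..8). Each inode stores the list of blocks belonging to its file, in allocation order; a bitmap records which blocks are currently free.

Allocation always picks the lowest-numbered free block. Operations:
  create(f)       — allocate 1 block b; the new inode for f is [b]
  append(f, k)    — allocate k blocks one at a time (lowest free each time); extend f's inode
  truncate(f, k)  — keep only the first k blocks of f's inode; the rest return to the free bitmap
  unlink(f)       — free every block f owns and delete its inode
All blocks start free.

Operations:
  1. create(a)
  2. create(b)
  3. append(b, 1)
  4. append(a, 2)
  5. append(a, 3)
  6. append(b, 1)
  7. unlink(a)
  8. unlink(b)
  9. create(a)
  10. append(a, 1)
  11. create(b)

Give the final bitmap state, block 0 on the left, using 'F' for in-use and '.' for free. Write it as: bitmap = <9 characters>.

bitmap = FFF......

[1] create(a) — a=0 (map F........)
[2] create(b) — a=0 b=1 (map FF.......)
[3] append(b, 1) — a=0 b=1,2 (map FFF......)
[4] append(a, 2) — a=0,3,4 b=1,2 (map FFFFF....)
[5] append(a, 3) — a=0,3,4,5,6,7 b=1,2 (map FFFFFFFF.)
[6] append(b, 1) — a=0,3,4,5,6,7 b=1,2,8 (map FFFFFFFFF)
[7] unlink(a) — b=1,2,8 (map .FF.....F)
[8] unlink(b) —  (map .........)
[9] create(a) — a=0 (map F........)
[10] append(a, 1) — a=0,1 (map FF.......)
[11] create(b) — a=0,1 b=2 (map FFF......)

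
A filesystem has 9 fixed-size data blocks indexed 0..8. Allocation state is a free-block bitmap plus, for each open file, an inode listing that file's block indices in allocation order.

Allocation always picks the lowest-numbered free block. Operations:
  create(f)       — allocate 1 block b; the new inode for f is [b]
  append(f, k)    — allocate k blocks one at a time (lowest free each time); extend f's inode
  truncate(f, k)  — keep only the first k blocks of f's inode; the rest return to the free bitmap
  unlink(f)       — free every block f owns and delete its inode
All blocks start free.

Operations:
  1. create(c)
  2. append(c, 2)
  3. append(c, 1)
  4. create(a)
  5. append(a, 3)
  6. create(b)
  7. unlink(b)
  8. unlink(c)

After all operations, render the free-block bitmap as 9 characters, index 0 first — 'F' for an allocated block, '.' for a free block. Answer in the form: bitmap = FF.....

bitmap = ....FFFF.

[1] create(c) — c=0 (map F........)
[2] append(c, 2) — c=0,1,2 (map FFF......)
[3] append(c, 1) — c=0,1,2,3 (map FFFF.....)
[4] create(a) — a=4 c=0,1,2,3 (map FFFFF....)
[5] append(a, 3) — a=4,5,6,7 c=0,1,2,3 (map FFFFFFFF.)
[6] create(b) — a=4,5,6,7 b=8 c=0,1,2,3 (map FFFFFFFFF)
[7] unlink(b) — a=4,5,6,7 c=0,1,2,3 (map FFFFFFFF.)
[8] unlink(c) — a=4,5,6,7 (map ....FFFF.)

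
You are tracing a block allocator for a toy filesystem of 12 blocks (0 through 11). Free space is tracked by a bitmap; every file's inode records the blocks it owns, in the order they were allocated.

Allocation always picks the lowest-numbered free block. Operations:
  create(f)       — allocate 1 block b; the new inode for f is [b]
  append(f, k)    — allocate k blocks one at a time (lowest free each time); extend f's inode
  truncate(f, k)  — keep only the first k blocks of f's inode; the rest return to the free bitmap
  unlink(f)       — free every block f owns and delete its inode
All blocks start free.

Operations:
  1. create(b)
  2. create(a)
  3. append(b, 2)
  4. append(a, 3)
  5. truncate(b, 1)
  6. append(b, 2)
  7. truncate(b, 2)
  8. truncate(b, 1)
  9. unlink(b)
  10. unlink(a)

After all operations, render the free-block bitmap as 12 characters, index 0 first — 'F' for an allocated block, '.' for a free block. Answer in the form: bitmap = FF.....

[1] create(b) — b=0 (map F...........)
[2] create(a) — a=1 b=0 (map FF..........)
[3] append(b, 2) — a=1 b=0,2,3 (map FFFF........)
[4] append(a, 3) — a=1,4,5,6 b=0,2,3 (map FFFFFFF.....)
[5] truncate(b, 1) — a=1,4,5,6 b=0 (map FF..FFF.....)
[6] append(b, 2) — a=1,4,5,6 b=0,2,3 (map FFFFFFF.....)
[7] truncate(b, 2) — a=1,4,5,6 b=0,2 (map FFF.FFF.....)
[8] truncate(b, 1) — a=1,4,5,6 b=0 (map FF..FFF.....)
[9] unlink(b) — a=1,4,5,6 (map .F..FFF.....)
[10] unlink(a) —  (map ............)

bitmap = ............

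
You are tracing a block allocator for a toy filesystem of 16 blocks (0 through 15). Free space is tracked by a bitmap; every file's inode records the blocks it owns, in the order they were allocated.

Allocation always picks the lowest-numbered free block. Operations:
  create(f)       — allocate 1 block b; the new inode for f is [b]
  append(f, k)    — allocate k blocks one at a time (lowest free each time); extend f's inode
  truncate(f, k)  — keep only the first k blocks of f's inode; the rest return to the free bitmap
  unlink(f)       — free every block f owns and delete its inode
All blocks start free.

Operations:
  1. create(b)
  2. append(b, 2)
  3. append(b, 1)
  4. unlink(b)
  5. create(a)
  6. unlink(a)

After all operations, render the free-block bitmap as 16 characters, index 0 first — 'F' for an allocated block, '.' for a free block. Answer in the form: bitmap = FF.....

bitmap = ................

  1. create(b)  ⇒  F...............  {b→[0]}
  2. append(b, 2)  ⇒  FFF.............  {b→[0, 1, 2]}
  3. append(b, 1)  ⇒  FFFF............  {b→[0, 1, 2, 3]}
  4. unlink(b)  ⇒  ................  {}
  5. create(a)  ⇒  F...............  {a→[0]}
  6. unlink(a)  ⇒  ................  {}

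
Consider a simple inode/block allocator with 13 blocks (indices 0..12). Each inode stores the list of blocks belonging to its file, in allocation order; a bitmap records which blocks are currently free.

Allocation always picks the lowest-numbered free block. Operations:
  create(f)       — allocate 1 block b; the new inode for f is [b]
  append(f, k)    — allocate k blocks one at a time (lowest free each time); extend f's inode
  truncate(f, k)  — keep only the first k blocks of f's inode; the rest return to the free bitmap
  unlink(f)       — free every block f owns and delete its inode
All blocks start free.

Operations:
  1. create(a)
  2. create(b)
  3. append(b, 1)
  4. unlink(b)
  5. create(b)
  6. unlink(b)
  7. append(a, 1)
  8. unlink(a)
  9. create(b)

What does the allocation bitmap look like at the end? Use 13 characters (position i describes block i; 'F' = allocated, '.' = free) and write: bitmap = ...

  1. create(a)  ⇒  F............  {a→[0]}
  2. create(b)  ⇒  FF...........  {a→[0]; b→[1]}
  3. append(b, 1)  ⇒  FFF..........  {a→[0]; b→[1, 2]}
  4. unlink(b)  ⇒  F............  {a→[0]}
  5. create(b)  ⇒  FF...........  {a→[0]; b→[1]}
  6. unlink(b)  ⇒  F............  {a→[0]}
  7. append(a, 1)  ⇒  FF...........  {a→[0, 1]}
  8. unlink(a)  ⇒  .............  {}
  9. create(b)  ⇒  F............  {b→[0]}

bitmap = F............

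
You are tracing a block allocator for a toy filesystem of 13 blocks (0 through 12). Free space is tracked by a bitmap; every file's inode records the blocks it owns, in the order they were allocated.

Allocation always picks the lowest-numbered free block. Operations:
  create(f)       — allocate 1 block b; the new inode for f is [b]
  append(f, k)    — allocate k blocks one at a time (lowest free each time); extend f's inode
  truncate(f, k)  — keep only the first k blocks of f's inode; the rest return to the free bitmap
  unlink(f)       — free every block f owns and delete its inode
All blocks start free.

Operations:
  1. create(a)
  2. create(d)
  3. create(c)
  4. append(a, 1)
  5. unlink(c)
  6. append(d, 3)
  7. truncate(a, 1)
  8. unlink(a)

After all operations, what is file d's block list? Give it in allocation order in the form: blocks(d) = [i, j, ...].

[1] create(a) — a=0 (map F............)
[2] create(d) — a=0 d=1 (map FF...........)
[3] create(c) — a=0 c=2 d=1 (map FFF..........)
[4] append(a, 1) — a=0,3 c=2 d=1 (map FFFF.........)
[5] unlink(c) — a=0,3 d=1 (map FF.F.........)
[6] append(d, 3) — a=0,3 d=1,2,4,5 (map FFFFFF.......)
[7] truncate(a, 1) — a=0 d=1,2,4,5 (map FFF.FF.......)
[8] unlink(a) — d=1,2,4,5 (map .FF.FF.......)

blocks(d) = [1, 2, 4, 5]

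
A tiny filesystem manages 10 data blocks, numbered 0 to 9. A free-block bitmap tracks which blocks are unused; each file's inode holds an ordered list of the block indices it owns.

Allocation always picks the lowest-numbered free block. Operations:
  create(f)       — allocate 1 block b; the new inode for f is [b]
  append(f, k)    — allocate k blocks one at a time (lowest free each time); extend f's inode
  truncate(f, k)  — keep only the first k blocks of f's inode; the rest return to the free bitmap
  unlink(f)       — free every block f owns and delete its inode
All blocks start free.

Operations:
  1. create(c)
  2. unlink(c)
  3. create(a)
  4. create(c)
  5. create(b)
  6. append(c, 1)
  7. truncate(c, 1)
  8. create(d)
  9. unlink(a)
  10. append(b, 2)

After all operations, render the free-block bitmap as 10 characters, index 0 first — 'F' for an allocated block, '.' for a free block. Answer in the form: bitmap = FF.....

[1] create(c) — c=0 (map F.........)
[2] unlink(c) —  (map ..........)
[3] create(a) — a=0 (map F.........)
[4] create(c) — a=0 c=1 (map FF........)
[5] create(b) — a=0 b=2 c=1 (map FFF.......)
[6] append(c, 1) — a=0 b=2 c=1,3 (map FFFF......)
[7] truncate(c, 1) — a=0 b=2 c=1 (map FFF.......)
[8] create(d) — a=0 b=2 c=1 d=3 (map FFFF......)
[9] unlink(a) — b=2 c=1 d=3 (map .FFF......)
[10] append(b, 2) — b=2,0,4 c=1 d=3 (map FFFFF.....)

bitmap = FFFFF.....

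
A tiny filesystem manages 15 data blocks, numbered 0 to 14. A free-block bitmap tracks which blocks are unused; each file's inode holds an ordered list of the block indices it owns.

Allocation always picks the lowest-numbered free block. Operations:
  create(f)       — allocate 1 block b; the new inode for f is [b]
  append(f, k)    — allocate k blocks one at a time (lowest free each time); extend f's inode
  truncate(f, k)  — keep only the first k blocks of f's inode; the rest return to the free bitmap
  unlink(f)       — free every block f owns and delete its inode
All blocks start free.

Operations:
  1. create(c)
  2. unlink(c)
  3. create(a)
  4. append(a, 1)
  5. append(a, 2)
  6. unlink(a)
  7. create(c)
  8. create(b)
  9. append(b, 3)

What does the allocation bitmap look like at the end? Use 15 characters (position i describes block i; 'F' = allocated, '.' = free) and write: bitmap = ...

bitmap = FFFFF..........

after create(c) → c:[0]  free=[F..............]
after unlink(c) →   free=[...............]
after create(a) → a:[0]  free=[F..............]
after append(a, 1) → a:[0, 1]  free=[FF.............]
after append(a, 2) → a:[0, 1, 2, 3]  free=[FFFF...........]
after unlink(a) →   free=[...............]
after create(c) → c:[0]  free=[F..............]
after create(b) → b:[1], c:[0]  free=[FF.............]
after append(b, 3) → b:[1, 2, 3, 4], c:[0]  free=[FFFFF..........]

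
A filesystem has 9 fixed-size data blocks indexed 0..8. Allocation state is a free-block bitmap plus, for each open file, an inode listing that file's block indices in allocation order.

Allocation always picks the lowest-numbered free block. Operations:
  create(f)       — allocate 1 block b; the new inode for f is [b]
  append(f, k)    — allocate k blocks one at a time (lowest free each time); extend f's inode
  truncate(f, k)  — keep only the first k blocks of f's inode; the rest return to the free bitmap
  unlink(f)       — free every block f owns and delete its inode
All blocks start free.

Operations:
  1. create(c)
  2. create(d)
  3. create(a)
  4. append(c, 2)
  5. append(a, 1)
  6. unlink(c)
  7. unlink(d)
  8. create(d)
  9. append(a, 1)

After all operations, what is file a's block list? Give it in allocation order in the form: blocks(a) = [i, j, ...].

blocks(a) = [2, 5, 1]

[1] create(c) — c=0 (map F........)
[2] create(d) — c=0 d=1 (map FF.......)
[3] create(a) — a=2 c=0 d=1 (map FFF......)
[4] append(c, 2) — a=2 c=0,3,4 d=1 (map FFFFF....)
[5] append(a, 1) — a=2,5 c=0,3,4 d=1 (map FFFFFF...)
[6] unlink(c) — a=2,5 d=1 (map .FF..F...)
[7] unlink(d) — a=2,5 (map ..F..F...)
[8] create(d) — a=2,5 d=0 (map F.F..F...)
[9] append(a, 1) — a=2,5,1 d=0 (map FFF..F...)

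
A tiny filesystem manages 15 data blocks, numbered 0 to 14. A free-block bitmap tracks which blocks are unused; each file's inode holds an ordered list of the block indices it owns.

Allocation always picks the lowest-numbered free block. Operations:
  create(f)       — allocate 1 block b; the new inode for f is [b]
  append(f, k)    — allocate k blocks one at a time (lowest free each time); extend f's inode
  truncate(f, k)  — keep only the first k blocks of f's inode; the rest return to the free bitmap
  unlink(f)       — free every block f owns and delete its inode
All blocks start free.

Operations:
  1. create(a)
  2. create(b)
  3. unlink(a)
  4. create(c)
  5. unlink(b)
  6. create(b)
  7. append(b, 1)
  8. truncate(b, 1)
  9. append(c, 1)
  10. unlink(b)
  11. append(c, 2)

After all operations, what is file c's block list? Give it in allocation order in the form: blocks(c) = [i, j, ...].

blocks(c) = [0, 2, 1, 3]

  1. create(a)  ⇒  F..............  {a→[0]}
  2. create(b)  ⇒  FF.............  {a→[0]; b→[1]}
  3. unlink(a)  ⇒  .F.............  {b→[1]}
  4. create(c)  ⇒  FF.............  {b→[1]; c→[0]}
  5. unlink(b)  ⇒  F..............  {c→[0]}
  6. create(b)  ⇒  FF.............  {b→[1]; c→[0]}
  7. append(b, 1)  ⇒  FFF............  {b→[1, 2]; c→[0]}
  8. truncate(b, 1)  ⇒  FF.............  {b→[1]; c→[0]}
  9. append(c, 1)  ⇒  FFF............  {b→[1]; c→[0, 2]}
  10. unlink(b)  ⇒  F.F............  {c→[0, 2]}
  11. append(c, 2)  ⇒  FFFF...........  {c→[0, 2, 1, 3]}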